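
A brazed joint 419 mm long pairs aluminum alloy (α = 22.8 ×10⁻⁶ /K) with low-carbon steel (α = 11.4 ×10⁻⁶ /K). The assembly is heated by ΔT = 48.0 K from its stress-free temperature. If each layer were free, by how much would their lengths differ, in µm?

229 µm

Δα = |22.8 − 11.4|×10⁻⁶/K = 11.4×10⁻⁶/K.
ΔL_mismatch = Δα·L·ΔT = 11.4×10⁻⁶ × 419.0 mm × 48.0 K = 229 µm.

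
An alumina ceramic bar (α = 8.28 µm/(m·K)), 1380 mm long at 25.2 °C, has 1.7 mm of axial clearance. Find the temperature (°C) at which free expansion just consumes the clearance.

α·L₀·ΔT = 1.7 mm ⇒ ΔT = 1.7 / (8.28×10⁻⁶ × 1380.0) = 148.8 K.
T = 25.2 + 148.8 = 174.0 °C.

174 °C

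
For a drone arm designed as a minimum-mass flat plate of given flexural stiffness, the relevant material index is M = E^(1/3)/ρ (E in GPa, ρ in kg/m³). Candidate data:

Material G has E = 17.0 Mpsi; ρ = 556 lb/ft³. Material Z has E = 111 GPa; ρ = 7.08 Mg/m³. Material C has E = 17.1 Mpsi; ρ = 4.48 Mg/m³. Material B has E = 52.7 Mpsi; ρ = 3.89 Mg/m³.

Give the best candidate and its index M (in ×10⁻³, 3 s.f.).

In SI units:
  material G: E = 117.2 GPa, ρ = 8906 kg/m³
  material Z: E = 111.0 GPa, ρ = 7080 kg/m³
  material C: E = 117.9 GPa, ρ = 4480 kg/m³
  material B: E = 363.4 GPa, ρ = 3890 kg/m³
  material B: M = 1.83×10⁻³
  material C: M = 1.09×10⁻³
  material Z: M = 0.679×10⁻³
  material G: M = 0.549×10⁻³
Material B ranks first.

material B, M = 1.83×10⁻³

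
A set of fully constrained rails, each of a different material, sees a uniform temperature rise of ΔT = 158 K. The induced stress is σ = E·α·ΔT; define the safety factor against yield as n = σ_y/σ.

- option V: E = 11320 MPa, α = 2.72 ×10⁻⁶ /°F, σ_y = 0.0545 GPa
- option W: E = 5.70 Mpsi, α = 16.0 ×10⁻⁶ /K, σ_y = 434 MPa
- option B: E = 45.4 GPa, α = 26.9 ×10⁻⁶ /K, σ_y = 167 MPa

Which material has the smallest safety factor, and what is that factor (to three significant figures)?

Converting E to GPa, α to ×10⁻⁶/K, σ_y to MPa, then σ and n for each:
  option V: E = 11.32, α = 4.90, σ_y = 54.50 → σ = 8.76 MPa, n = 6.22
  option W: E = 39.30, α = 16.0, σ_y = 434.0 → σ = 99.4 MPa, n = 4.37
  option B: E = 45.40, α = 26.9, σ_y = 167.0 → σ = 193 MPa, n = 0.865
The minimum is option B at n = 0.865.

option B, n = 0.865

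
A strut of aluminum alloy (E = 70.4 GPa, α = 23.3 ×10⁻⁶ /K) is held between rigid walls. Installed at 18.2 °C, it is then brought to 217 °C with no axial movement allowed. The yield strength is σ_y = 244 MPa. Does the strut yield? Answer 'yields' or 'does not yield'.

ΔT = 198.8 K. Constrained thermal stress σ = E·α·ΔT = 70.40×10³ MPa × 23.3×10⁻⁶ × 198.8 = 326 MPa (compressive).
Compare to σ_y = 244 MPa: σ ≥ σ_y, so it yields.

yields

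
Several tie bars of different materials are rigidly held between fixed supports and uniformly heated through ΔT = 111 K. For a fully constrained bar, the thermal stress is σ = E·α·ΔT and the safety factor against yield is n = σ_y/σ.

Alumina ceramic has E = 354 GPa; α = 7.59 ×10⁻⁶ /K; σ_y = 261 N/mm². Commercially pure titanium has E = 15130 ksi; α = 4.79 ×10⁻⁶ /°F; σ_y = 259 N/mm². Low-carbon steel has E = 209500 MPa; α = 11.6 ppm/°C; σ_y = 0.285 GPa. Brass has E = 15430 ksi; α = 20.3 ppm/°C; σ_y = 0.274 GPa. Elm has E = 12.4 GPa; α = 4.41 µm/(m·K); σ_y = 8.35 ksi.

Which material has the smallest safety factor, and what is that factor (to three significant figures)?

Converting E to GPa, α to ×10⁻⁶/K, σ_y to MPa, then σ and n for each:
  alumina ceramic: E = 354.0, α = 7.59, σ_y = 261.0 → σ = 298 MPa, n = 0.875
  commercially pure titanium: E = 104.3, α = 8.62, σ_y = 259.0 → σ = 99.8 MPa, n = 2.59
  low-carbon steel: E = 209.5, α = 11.6, σ_y = 285.0 → σ = 270 MPa, n = 1.06
  brass: E = 106.4, α = 20.3, σ_y = 274.0 → σ = 240 MPa, n = 1.14
  elm: E = 12.40, α = 4.41, σ_y = 57.57 → σ = 6.07 MPa, n = 9.48
The minimum is alumina ceramic at n = 0.875.

alumina ceramic, n = 0.875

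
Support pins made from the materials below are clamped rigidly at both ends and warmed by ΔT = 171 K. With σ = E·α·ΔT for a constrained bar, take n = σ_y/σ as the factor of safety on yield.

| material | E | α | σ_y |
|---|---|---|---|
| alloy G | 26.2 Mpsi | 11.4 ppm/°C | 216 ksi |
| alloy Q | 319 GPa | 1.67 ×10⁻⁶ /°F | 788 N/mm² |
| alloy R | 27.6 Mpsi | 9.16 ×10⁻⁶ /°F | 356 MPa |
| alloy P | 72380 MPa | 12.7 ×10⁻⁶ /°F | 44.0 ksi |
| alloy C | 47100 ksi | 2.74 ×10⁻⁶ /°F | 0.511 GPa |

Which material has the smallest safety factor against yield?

Per material, after unit conversion:
  alloy G: E = 180.6, α = 11.4, σ_y = 1489 → σ = 352 MPa, n = 4.23
  alloy Q: E = 319.0, α = 3.01, σ_y = 788.0 → σ = 164 MPa, n = 4.81
  alloy R: E = 190.3, α = 16.5, σ_y = 356.0 → σ = 537 MPa, n = 0.664
  alloy P: E = 72.38, α = 22.9, σ_y = 303.4 → σ = 283 MPa, n = 1.07
  alloy C: E = 324.7, α = 4.93, σ_y = 511.0 → σ = 274 MPa, n = 1.87
Alloy R has the lowest safety factor, n = 0.664.

alloy R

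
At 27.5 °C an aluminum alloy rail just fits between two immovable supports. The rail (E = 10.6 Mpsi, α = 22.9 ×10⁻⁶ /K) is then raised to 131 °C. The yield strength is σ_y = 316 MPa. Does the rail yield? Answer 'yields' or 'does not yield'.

does not yield

E = 10.6 Mpsi = 73.08 GPa.
ΔT = 103.5 K. Constrained thermal stress σ = E·α·ΔT = 73.08×10³ MPa × 22.9×10⁻⁶ × 103.5 = 173 MPa (compressive).
Compare to σ_y = 316 MPa: σ < σ_y, so it does not yield.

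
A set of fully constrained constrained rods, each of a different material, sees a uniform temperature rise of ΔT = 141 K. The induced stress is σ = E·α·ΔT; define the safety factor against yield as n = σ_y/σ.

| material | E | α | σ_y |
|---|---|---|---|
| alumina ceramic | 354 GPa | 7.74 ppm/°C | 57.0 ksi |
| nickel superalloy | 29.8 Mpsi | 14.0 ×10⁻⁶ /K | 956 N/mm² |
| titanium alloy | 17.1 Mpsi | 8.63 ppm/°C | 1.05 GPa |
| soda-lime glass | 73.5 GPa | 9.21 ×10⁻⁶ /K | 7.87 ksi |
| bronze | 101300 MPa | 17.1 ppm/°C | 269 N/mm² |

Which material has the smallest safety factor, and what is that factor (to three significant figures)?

soda-lime glass, n = 0.568

With everything in SI (GPa, ×10⁻⁶/K, MPa):
  alumina ceramic: E = 354.0, α = 7.74, σ_y = 393.0 → σ = 386 MPa, n = 1.02
  nickel superalloy: E = 205.5, α = 14.0, σ_y = 956.0 → σ = 406 MPa, n = 2.36
  titanium alloy: E = 117.9, α = 8.63, σ_y = 1050 → σ = 143 MPa, n = 7.32
  soda-lime glass: E = 73.50, α = 9.21, σ_y = 54.26 → σ = 95.4 MPa, n = 0.568
  bronze: E = 101.3, α = 17.1, σ_y = 269.0 → σ = 244 MPa, n = 1.10
Smallest n: soda-lime glass with n = 0.568.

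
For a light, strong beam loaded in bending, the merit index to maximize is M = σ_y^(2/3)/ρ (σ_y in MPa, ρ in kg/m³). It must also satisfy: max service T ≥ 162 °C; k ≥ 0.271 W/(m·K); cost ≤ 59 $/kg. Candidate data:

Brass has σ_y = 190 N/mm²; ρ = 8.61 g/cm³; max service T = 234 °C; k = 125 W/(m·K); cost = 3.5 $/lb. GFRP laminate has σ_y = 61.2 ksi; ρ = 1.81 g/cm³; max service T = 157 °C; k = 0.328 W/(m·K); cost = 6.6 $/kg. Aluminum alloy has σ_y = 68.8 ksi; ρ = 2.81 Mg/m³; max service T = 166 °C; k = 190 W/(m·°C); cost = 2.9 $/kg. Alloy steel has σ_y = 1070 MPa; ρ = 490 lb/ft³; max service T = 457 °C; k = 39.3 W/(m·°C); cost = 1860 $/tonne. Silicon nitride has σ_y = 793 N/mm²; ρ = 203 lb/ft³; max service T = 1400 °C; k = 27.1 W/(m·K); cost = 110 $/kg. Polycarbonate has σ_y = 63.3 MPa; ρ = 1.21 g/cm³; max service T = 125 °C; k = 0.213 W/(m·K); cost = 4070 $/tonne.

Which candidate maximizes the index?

aluminum alloy

Screen on constraints: max service T ≥ 162 °C; k ≥ 0.271 W/(m·K); cost ≤ 59 $/kg. Survivors: brass, aluminum alloy, alloy steel.
In SI units:
  brass: σ_y = 190.0 MPa, ρ = 8610 kg/m³
  aluminum alloy: σ_y = 474.4 MPa, ρ = 2810 kg/m³
  alloy steel: σ_y = 1070 MPa, ρ = 7849 kg/m³
  aluminum alloy: M = 21.6×10⁻³
  alloy steel: M = 13.3×10⁻³
  brass: M = 3.84×10⁻³
Aluminum alloy ranks first.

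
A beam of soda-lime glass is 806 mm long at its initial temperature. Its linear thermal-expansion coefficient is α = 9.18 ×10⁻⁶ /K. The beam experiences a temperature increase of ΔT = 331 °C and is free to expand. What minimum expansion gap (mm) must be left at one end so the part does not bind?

2.45 mm

ΔL = α·L₀·ΔT = 9.18×10⁻⁶ × 806 mm × 331.0 K = 2.45 mm.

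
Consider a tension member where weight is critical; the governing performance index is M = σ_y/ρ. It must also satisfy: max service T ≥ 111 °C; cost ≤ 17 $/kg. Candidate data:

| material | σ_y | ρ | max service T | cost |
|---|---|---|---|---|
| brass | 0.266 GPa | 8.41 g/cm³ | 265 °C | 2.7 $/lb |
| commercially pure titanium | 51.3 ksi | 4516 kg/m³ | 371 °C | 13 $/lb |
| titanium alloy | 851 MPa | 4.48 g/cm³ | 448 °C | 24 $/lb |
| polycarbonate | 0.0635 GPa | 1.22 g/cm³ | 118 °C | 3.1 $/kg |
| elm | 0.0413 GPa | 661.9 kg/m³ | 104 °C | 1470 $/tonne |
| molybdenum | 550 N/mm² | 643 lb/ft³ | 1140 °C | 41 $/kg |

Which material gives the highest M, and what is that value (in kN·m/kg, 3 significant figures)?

polycarbonate, M = 52.0 kN·m/kg

Screen on constraints: max service T ≥ 111 °C; cost ≤ 17 $/kg. Survivors: brass, polycarbonate.
Putting every candidate on a common basis:
  brass: σ_y = 266.0 MPa, ρ = 8410 kg/m³
  polycarbonate: σ_y = 63.50 MPa, ρ = 1220 kg/m³
  polycarbonate: M = 52.0 kN·m/kg
  brass: M = 31.6 kN·m/kg
Highest index: polycarbonate.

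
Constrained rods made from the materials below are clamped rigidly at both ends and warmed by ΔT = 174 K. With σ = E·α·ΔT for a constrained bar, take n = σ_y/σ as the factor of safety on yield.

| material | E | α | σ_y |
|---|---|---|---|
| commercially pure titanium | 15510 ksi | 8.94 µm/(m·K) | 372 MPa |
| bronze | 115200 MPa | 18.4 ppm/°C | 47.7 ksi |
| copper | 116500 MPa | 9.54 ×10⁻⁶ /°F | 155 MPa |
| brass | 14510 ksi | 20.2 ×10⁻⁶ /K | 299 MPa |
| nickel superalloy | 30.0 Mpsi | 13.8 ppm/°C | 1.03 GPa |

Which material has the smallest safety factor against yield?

Converting E to GPa, α to ×10⁻⁶/K, σ_y to MPa, then σ and n for each:
  commercially pure titanium: E = 106.9, α = 8.94, σ_y = 372.0 → σ = 166 MPa, n = 2.24
  bronze: E = 115.2, α = 18.4, σ_y = 328.9 → σ = 369 MPa, n = 0.892
  copper: E = 116.5, α = 17.2, σ_y = 155.0 → σ = 348 MPa, n = 0.445
  brass: E = 100.0, α = 20.2, σ_y = 299.0 → σ = 352 MPa, n = 0.850
  nickel superalloy: E = 206.8, α = 13.8, σ_y = 1030 → σ = 497 MPa, n = 2.07
The minimum is copper at n = 0.445.

copper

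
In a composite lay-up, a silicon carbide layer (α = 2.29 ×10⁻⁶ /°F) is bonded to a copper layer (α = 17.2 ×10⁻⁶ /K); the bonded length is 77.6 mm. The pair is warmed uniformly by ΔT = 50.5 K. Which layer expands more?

copper

silicon carbide: α = 2.29×10⁻⁶/°F × 9/5 = 4.12×10⁻⁶/K.
α(silicon carbide) = 4.12×10⁻⁶/K vs α(copper) = 17.2×10⁻⁶/K.
Higher α expands more for the same ΔT: copper.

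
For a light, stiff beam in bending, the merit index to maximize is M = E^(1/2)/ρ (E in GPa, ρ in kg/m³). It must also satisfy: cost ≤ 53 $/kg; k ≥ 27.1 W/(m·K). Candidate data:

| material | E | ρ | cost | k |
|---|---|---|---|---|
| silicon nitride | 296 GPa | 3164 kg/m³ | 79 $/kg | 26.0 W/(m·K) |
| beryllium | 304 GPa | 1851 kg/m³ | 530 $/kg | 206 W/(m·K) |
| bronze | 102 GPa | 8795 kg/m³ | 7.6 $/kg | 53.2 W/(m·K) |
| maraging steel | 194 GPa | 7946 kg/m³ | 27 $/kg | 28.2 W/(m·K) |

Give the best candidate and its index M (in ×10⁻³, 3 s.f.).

Screen on constraints: cost ≤ 53 $/kg; k ≥ 27.1 W/(m·K). Survivors: bronze, maraging steel.
Evaluate M for each candidate:
  maraging steel: M = 1.75×10⁻³
  bronze: M = 1.15×10⁻³
The maximum is for maraging steel.

maraging steel, M = 1.75×10⁻³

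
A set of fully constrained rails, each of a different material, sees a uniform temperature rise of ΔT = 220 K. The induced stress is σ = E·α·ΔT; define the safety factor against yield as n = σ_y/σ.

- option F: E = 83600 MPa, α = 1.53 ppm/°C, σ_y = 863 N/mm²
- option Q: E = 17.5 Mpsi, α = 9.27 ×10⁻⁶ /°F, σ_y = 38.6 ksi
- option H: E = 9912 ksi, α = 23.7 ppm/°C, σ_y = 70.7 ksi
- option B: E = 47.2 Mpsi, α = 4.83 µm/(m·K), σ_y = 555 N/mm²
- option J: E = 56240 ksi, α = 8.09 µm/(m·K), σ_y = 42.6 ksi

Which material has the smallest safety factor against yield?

option J

Per material, after unit conversion:
  option F: E = 83.60, α = 1.53, σ_y = 863.0 → σ = 28.1 MPa, n = 30.7
  option Q: E = 120.7, α = 16.7, σ_y = 266.1 → σ = 443 MPa, n = 0.601
  option H: E = 68.34, α = 23.7, σ_y = 487.5 → σ = 356 MPa, n = 1.37
  option B: E = 325.4, α = 4.83, σ_y = 555.0 → σ = 346 MPa, n = 1.60
  option J: E = 387.8, α = 8.09, σ_y = 293.7 → σ = 690 MPa, n = 0.426
Option J has the lowest safety factor, n = 0.426.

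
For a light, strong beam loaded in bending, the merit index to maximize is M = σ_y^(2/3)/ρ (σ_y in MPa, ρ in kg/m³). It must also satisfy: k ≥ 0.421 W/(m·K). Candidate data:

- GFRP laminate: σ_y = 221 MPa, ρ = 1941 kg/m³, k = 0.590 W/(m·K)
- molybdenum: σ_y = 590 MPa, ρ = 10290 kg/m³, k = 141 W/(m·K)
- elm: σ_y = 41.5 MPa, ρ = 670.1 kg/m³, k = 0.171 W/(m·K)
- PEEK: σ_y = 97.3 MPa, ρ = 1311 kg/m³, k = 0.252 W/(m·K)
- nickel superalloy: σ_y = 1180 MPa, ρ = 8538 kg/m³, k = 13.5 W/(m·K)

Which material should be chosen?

Screen on constraints: k ≥ 0.421 W/(m·K). Survivors: GFRP laminate, molybdenum, nickel superalloy.
Computing M directly (units already consistent):
  GFRP laminate: M = 18.8×10⁻³
  nickel superalloy: M = 13.1×10⁻³
  molybdenum: M = 6.84×10⁻³
Highest index: GFRP laminate.

GFRP laminate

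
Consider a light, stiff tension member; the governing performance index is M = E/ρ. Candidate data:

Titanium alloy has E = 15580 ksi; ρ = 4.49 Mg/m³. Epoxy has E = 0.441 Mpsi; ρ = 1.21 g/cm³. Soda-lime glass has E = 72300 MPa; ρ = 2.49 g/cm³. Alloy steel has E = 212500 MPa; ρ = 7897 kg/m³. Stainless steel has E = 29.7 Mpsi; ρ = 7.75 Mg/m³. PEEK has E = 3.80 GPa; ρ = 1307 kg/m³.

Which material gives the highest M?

Putting every candidate on a common basis:
  titanium alloy: E = 107.4 GPa, ρ = 4490 kg/m³
  epoxy: E = 3.041 GPa, ρ = 1210 kg/m³
  soda-lime glass: E = 72.30 GPa, ρ = 2490 kg/m³
  alloy steel: E = 212.5 GPa, ρ = 7897 kg/m³
  stainless steel: E = 204.8 GPa, ρ = 7750 kg/m³
  PEEK: E = 3.800 GPa, ρ = 1307 kg/m³
  soda-lime glass: M = 29.0 MN·m/kg
  alloy steel: M = 26.9 MN·m/kg
  stainless steel: M = 26.4 MN·m/kg
  titanium alloy: M = 23.9 MN·m/kg
  PEEK: M = 2.91 MN·m/kg
  epoxy: M = 2.51 MN·m/kg
The maximum is for soda-lime glass.

soda-lime glass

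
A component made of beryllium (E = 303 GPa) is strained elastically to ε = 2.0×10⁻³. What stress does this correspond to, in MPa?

606 MPa

σ = E·ε = 303000 MPa × 2.0×10⁻³ = 606 MPa.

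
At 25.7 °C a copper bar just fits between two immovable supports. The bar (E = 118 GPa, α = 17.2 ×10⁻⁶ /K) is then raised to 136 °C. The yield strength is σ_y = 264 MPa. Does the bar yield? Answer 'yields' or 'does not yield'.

does not yield

ΔT = 110.3 K. Constrained thermal stress σ = E·α·ΔT = 118.0×10³ MPa × 17.2×10⁻⁶ × 110.3 = 224 MPa (compressive).
Compare to σ_y = 264 MPa: σ < σ_y, so it does not yield.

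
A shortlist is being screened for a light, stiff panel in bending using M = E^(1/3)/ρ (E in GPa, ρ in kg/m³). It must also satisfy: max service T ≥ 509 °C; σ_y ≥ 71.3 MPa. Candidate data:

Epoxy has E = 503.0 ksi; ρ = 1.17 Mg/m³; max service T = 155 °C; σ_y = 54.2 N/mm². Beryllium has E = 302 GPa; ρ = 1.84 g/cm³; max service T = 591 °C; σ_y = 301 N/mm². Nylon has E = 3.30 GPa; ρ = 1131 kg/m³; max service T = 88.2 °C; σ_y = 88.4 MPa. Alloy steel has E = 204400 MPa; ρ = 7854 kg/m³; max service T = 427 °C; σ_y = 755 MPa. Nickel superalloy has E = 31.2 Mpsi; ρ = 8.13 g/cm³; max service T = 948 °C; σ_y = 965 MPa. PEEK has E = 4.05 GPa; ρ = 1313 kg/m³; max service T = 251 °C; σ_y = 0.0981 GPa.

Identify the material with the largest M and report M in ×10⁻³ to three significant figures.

Screen on constraints: max service T ≥ 509 °C; σ_y ≥ 71.3 MPa. Survivors: beryllium, nickel superalloy.
In SI units:
  beryllium: E = 302.0 GPa, ρ = 1840 kg/m³
  nickel superalloy: E = 215.1 GPa, ρ = 8130 kg/m³
  beryllium: M = 3.65×10⁻³
  nickel superalloy: M = 0.737×10⁻³
The maximum is for beryllium.

beryllium, M = 3.65×10⁻³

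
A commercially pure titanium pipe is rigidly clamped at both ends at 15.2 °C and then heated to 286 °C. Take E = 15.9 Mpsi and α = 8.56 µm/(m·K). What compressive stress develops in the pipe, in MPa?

E = 15.9 Mpsi = 109.6 GPa.
ΔT = 270.8 K. Constrained thermal stress σ = E·α·ΔT = 109.6×10³ MPa × 8.56×10⁻⁶ × 270.8 = 254 MPa (compressive).

254 MPa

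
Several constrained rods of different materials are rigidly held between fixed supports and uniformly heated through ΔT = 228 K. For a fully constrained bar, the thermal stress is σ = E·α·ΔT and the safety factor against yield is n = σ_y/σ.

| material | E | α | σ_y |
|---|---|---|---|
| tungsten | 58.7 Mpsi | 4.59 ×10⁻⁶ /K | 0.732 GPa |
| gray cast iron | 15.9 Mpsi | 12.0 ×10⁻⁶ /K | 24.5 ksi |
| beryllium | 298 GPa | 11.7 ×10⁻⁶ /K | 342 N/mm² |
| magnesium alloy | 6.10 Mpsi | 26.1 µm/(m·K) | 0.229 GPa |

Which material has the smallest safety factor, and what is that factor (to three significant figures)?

In consistent units (E in GPa, α in ×10⁻⁶/K, σ_y in MPa):
  tungsten: E = 404.7, α = 4.59, σ_y = 732.0 → σ = 424 MPa, n = 1.73
  gray cast iron: E = 109.6, α = 12.0, σ_y = 168.9 → σ = 300 MPa, n = 0.563
  beryllium: E = 298.0, α = 11.7, σ_y = 342.0 → σ = 795 MPa, n = 0.430
  magnesium alloy: E = 42.06, α = 26.1, σ_y = 229.0 → σ = 250 MPa, n = 0.915
The minimum is beryllium at n = 0.430.

beryllium, n = 0.430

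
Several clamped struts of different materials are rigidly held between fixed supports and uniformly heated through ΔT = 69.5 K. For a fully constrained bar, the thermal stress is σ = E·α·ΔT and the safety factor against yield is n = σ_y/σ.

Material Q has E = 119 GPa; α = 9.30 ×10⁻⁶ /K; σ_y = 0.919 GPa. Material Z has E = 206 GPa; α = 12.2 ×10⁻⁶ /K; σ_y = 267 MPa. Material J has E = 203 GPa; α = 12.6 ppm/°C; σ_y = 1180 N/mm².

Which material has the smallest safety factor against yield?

material Z

With everything in SI (GPa, ×10⁻⁶/K, MPa):
  material Q: E = 119.0, α = 9.30, σ_y = 919.0 → σ = 76.9 MPa, n = 11.9
  material Z: E = 206.0, α = 12.2, σ_y = 267.0 → σ = 175 MPa, n = 1.53
  material J: E = 203.0, α = 12.6, σ_y = 1180 → σ = 178 MPa, n = 6.64
Material Z has the lowest safety factor, n = 1.53.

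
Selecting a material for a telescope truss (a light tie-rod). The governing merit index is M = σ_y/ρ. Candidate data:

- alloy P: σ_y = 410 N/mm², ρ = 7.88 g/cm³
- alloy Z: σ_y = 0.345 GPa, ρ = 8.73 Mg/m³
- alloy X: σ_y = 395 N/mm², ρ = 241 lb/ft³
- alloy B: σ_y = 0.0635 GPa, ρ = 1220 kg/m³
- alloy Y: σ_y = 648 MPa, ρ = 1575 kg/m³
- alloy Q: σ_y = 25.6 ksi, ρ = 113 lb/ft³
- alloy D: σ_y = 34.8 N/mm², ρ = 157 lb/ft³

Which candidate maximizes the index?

alloy Y

In SI units:
  alloy P: σ_y = 410.0 MPa, ρ = 7880 kg/m³
  alloy Z: σ_y = 345.0 MPa, ρ = 8730 kg/m³
  alloy X: σ_y = 395.0 MPa, ρ = 3860 kg/m³
  alloy B: σ_y = 63.50 MPa, ρ = 1220 kg/m³
  alloy Y: σ_y = 648.0 MPa, ρ = 1575 kg/m³
  alloy Q: σ_y = 176.5 MPa, ρ = 1810 kg/m³
  alloy D: σ_y = 34.80 MPa, ρ = 2515 kg/m³
  alloy Y: M = 411 kN·m/kg
  alloy X: M = 102 kN·m/kg
  alloy Q: M = 97.5 kN·m/kg
  alloy B: M = 52.0 kN·m/kg
  alloy P: M = 52.0 kN·m/kg
  alloy Z: M = 39.5 kN·m/kg
  alloy D: M = 13.8 kN·m/kg
Highest index: alloy Y.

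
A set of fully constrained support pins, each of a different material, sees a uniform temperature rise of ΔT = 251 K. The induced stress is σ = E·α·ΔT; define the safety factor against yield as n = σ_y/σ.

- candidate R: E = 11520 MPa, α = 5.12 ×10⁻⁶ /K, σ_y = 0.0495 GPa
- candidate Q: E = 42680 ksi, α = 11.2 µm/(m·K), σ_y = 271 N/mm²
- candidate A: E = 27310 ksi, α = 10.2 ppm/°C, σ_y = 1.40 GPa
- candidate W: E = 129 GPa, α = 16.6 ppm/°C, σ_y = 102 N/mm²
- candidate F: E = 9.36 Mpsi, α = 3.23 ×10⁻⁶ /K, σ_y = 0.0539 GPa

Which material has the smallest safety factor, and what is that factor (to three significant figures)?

In consistent units (E in GPa, α in ×10⁻⁶/K, σ_y in MPa):
  candidate R: E = 11.52, α = 5.12, σ_y = 49.50 → σ = 14.8 MPa, n = 3.34
  candidate Q: E = 294.3, α = 11.2, σ_y = 271.0 → σ = 827 MPa, n = 0.328
  candidate A: E = 188.3, α = 10.2, σ_y = 1400 → σ = 482 MPa, n = 2.90
  candidate W: E = 129.0, α = 16.6, σ_y = 102.0 → σ = 537 MPa, n = 0.190
  candidate F: E = 64.53, α = 3.23, σ_y = 53.90 → σ = 52.3 MPa, n = 1.03
Candidate W has the lowest safety factor, n = 0.190.

candidate W, n = 0.190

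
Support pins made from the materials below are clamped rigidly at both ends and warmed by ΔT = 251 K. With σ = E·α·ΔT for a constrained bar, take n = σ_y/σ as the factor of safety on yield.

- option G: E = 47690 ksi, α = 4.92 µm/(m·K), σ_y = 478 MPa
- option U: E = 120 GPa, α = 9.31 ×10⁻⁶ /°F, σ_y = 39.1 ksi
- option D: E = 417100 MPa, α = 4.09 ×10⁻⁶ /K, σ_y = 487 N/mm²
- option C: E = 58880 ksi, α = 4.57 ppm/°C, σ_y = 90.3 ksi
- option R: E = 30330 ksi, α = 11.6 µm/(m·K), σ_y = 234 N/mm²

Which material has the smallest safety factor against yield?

With everything in SI (GPa, ×10⁻⁶/K, MPa):
  option G: E = 328.8, α = 4.92, σ_y = 478.0 → σ = 406 MPa, n = 1.18
  option U: E = 120.0, α = 16.8, σ_y = 269.6 → σ = 505 MPa, n = 0.534
  option D: E = 417.1, α = 4.09, σ_y = 487.0 → σ = 428 MPa, n = 1.14
  option C: E = 406.0, α = 4.57, σ_y = 622.6 → σ = 466 MPa, n = 1.34
  option R: E = 209.1, α = 11.6, σ_y = 234.0 → σ = 609 MPa, n = 0.384
Smallest n: option R with n = 0.384.

option R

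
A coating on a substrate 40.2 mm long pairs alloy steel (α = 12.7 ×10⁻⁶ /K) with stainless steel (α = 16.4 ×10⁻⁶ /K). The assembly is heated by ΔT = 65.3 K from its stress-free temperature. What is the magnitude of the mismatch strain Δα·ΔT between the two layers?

Δα = |12.7 − 16.4|×10⁻⁶/K = 3.70×10⁻⁶/K.
Mismatch strain = Δα·ΔT = 3.70×10⁻⁶ × 65.3 = 2.42×10⁻⁴.

2.42×10⁻⁴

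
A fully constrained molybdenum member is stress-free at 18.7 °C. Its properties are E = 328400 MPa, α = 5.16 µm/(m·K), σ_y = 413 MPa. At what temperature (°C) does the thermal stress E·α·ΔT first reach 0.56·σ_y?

155 °C

E = 328400 MPa = 328.4 GPa.
E·α·ΔT = 231.3 MPa ⇒ ΔT = 231.3 / (328.4×10³ × 5.16×10⁻⁶) = 136.5 K.
T = 18.7 + 136.5 = 155.2 °C.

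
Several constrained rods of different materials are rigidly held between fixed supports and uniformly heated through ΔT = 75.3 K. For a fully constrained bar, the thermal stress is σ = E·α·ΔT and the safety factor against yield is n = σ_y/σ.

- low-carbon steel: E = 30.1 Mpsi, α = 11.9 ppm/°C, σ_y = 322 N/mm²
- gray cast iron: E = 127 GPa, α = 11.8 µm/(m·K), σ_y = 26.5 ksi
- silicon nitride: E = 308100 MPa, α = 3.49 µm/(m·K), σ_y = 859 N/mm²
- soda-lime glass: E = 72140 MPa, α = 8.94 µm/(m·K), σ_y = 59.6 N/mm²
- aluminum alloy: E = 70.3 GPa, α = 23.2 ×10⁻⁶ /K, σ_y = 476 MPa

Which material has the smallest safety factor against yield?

Converting E to GPa, α to ×10⁻⁶/K, σ_y to MPa, then σ and n for each:
  low-carbon steel: E = 207.5, α = 11.9, σ_y = 322.0 → σ = 186 MPa, n = 1.73
  gray cast iron: E = 127.0, α = 11.8, σ_y = 182.7 → σ = 113 MPa, n = 1.62
  silicon nitride: E = 308.1, α = 3.49, σ_y = 859.0 → σ = 81.0 MPa, n = 10.6
  soda-lime glass: E = 72.14, α = 8.94, σ_y = 59.60 → σ = 48.6 MPa, n = 1.23
  aluminum alloy: E = 70.30, α = 23.2, σ_y = 476.0 → σ = 123 MPa, n = 3.88
Smallest n: soda-lime glass with n = 1.23.

soda-lime glass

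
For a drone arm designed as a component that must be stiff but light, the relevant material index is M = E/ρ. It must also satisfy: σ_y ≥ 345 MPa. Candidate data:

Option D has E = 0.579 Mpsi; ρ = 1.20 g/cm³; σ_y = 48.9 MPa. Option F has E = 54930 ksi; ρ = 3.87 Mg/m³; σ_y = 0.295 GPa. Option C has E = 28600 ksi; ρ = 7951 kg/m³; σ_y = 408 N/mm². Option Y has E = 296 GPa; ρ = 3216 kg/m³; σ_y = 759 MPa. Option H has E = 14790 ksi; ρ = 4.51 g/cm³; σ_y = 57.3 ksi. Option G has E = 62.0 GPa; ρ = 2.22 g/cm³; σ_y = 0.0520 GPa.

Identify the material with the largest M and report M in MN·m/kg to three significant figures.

Screen on constraints: σ_y ≥ 345 MPa. Survivors: option C, option Y, option H.
Putting every candidate on a common basis:
  option C: E = 197.2 GPa, ρ = 7951 kg/m³
  option Y: E = 296.0 GPa, ρ = 3216 kg/m³
  option H: E = 102.0 GPa, ρ = 4510 kg/m³
  option Y: M = 92.0 MN·m/kg
  option C: M = 24.8 MN·m/kg
  option H: M = 22.6 MN·m/kg
Highest index: option Y.

option Y, M = 92.0 MN·m/kg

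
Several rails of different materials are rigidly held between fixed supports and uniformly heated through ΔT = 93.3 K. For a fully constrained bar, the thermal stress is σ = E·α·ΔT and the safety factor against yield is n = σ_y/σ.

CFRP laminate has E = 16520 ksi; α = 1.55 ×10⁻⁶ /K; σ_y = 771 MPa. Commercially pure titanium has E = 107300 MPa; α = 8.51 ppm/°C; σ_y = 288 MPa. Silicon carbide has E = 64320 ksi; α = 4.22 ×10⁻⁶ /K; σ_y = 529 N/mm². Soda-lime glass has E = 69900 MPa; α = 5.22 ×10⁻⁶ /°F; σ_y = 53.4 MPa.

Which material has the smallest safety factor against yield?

In consistent units (E in GPa, α in ×10⁻⁶/K, σ_y in MPa):
  CFRP laminate: E = 113.9, α = 1.55, σ_y = 771.0 → σ = 16.5 MPa, n = 46.8
  commercially pure titanium: E = 107.3, α = 8.51, σ_y = 288.0 → σ = 85.2 MPa, n = 3.38
  silicon carbide: E = 443.5, α = 4.22, σ_y = 529.0 → σ = 175 MPa, n = 3.03
  soda-lime glass: E = 69.90, α = 9.40, σ_y = 53.40 → σ = 61.3 MPa, n = 0.871
The minimum is soda-lime glass at n = 0.871.

soda-lime glass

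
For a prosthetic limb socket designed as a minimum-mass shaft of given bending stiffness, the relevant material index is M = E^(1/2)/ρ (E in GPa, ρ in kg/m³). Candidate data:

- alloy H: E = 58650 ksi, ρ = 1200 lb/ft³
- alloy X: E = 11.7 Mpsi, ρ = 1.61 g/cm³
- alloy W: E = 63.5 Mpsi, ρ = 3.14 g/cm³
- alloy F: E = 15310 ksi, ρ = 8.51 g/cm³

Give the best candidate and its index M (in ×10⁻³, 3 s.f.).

alloy W, M = 6.66×10⁻³

Convert each candidate to consistent units, then evaluate M:
  alloy H: E = 404.4 GPa, ρ = 19220 kg/m³
  alloy X: E = 80.67 GPa, ρ = 1610 kg/m³
  alloy W: E = 437.8 GPa, ρ = 3140 kg/m³
  alloy F: E = 105.6 GPa, ρ = 8510 kg/m³
  alloy W: M = 6.66×10⁻³
  alloy X: M = 5.58×10⁻³
  alloy F: M = 1.21×10⁻³
  alloy H: M = 1.05×10⁻³
Alloy W has the largest M.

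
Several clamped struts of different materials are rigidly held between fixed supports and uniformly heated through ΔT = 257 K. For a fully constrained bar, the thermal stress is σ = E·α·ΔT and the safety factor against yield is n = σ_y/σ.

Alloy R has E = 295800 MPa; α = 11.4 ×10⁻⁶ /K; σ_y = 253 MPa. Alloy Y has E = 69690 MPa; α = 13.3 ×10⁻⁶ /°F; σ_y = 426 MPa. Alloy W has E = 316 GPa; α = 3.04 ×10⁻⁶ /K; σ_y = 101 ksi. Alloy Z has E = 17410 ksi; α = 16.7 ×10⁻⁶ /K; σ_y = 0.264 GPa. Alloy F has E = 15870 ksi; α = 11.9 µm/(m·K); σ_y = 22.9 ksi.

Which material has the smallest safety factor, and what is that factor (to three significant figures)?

alloy R, n = 0.292

With everything in SI (GPa, ×10⁻⁶/K, MPa):
  alloy R: E = 295.8, α = 11.4, σ_y = 253.0 → σ = 867 MPa, n = 0.292
  alloy Y: E = 69.69, α = 23.9, σ_y = 426.0 → σ = 429 MPa, n = 0.994
  alloy W: E = 316.0, α = 3.04, σ_y = 696.4 → σ = 247 MPa, n = 2.82
  alloy Z: E = 120.0, α = 16.7, σ_y = 264.0 → σ = 515 MPa, n = 0.512
  alloy F: E = 109.4, α = 11.9, σ_y = 157.9 → σ = 335 MPa, n = 0.472
The minimum is alloy R at n = 0.292.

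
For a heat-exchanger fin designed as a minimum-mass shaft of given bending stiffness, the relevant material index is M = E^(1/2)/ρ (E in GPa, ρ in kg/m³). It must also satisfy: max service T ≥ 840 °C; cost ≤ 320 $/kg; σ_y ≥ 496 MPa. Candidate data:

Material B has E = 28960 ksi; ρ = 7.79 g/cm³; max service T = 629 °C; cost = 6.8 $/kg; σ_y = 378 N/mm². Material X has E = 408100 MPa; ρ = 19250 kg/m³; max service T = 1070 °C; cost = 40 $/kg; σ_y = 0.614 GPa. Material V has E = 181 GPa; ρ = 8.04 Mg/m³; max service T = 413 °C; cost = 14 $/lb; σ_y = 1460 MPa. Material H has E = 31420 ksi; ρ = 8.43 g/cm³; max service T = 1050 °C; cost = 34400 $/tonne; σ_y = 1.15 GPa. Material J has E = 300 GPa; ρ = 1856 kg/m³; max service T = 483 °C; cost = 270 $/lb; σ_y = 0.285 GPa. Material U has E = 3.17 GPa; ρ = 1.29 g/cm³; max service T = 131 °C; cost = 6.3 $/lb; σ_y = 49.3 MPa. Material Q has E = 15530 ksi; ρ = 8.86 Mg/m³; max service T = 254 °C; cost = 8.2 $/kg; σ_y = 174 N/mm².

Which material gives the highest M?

material H

Screen on constraints: max service T ≥ 840 °C; cost ≤ 320 $/kg; σ_y ≥ 496 MPa. Survivors: material X, material H.
Normalizing units and computing the index:
  material X: E = 408.1 GPa, ρ = 19250 kg/m³
  material H: E = 216.6 GPa, ρ = 8430 kg/m³
  material H: M = 1.75×10⁻³
  material X: M = 1.05×10⁻³
Material H ranks first.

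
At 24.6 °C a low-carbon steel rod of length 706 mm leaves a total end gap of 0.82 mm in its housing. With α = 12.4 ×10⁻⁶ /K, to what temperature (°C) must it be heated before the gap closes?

118 °C

α·L₀·ΔT = 0.82 mm ⇒ ΔT = 0.82 / (12.4×10⁻⁶ × 706.0) = 93.67 K.
T = 24.6 + 93.67 = 118.3 °C.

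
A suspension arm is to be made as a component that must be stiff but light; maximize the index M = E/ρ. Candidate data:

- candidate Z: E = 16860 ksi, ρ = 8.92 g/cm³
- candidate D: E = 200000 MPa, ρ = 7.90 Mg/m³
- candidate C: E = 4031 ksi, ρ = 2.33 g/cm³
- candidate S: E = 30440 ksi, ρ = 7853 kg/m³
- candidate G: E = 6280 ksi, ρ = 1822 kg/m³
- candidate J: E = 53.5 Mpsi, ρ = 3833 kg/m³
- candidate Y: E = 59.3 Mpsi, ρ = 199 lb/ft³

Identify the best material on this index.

candidate Y

Normalizing units and computing the index:
  candidate Z: E = 116.2 GPa, ρ = 8920 kg/m³
  candidate D: E = 200.0 GPa, ρ = 7900 kg/m³
  candidate C: E = 27.79 GPa, ρ = 2330 kg/m³
  candidate S: E = 209.9 GPa, ρ = 7853 kg/m³
  candidate G: E = 43.30 GPa, ρ = 1822 kg/m³
  candidate J: E = 368.9 GPa, ρ = 3833 kg/m³
  candidate Y: E = 408.9 GPa, ρ = 3188 kg/m³
  candidate Y: M = 128 MN·m/kg
  candidate J: M = 96.2 MN·m/kg
  candidate S: M = 26.7 MN·m/kg
  candidate D: M = 25.3 MN·m/kg
  candidate G: M = 23.8 MN·m/kg
  candidate Z: M = 13.0 MN·m/kg
  candidate C: M = 11.9 MN·m/kg
Candidate Y ranks first.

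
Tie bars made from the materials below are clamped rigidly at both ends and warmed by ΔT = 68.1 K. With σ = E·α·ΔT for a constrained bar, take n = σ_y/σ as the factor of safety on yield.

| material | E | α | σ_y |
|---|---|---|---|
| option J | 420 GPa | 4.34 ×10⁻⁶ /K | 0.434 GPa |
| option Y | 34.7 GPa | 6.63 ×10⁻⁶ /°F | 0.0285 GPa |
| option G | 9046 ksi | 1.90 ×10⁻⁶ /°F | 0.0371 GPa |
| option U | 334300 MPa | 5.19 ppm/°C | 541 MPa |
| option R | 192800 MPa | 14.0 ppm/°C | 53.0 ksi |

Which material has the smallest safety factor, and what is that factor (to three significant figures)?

Per material, after unit conversion:
  option J: E = 420.0, α = 4.34, σ_y = 434.0 → σ = 124 MPa, n = 3.50
  option Y: E = 34.70, α = 11.9, σ_y = 28.50 → σ = 28.2 MPa, n = 1.01
  option G: E = 62.37, α = 3.42, σ_y = 37.10 → σ = 14.5 MPa, n = 2.55
  option U: E = 334.3, α = 5.19, σ_y = 541.0 → σ = 118 MPa, n = 4.58
  option R: E = 192.8, α = 14.0, σ_y = 365.4 → σ = 184 MPa, n = 1.99
The minimum is option Y at n = 1.01.

option Y, n = 1.01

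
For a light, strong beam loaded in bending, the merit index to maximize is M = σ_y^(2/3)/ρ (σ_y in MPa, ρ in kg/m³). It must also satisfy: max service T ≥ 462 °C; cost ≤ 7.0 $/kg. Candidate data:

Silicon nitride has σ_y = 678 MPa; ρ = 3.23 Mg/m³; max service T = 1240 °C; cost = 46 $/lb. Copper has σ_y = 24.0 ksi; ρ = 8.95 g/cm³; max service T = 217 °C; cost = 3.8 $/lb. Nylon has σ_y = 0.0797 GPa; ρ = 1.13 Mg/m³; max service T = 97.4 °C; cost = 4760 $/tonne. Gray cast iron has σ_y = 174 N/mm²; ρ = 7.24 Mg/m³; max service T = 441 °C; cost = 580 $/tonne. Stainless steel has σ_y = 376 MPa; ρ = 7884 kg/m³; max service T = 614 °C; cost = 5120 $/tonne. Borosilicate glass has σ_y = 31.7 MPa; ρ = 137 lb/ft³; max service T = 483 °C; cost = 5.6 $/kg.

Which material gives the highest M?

stainless steel

Screen on constraints: max service T ≥ 462 °C; cost ≤ 7.0 $/kg. Survivors: stainless steel, borosilicate glass.
Convert each candidate to consistent units, then evaluate M:
  stainless steel: σ_y = 376.0 MPa, ρ = 7884 kg/m³
  borosilicate glass: σ_y = 31.70 MPa, ρ = 2195 kg/m³
  stainless steel: M = 6.61×10⁻³
  borosilicate glass: M = 4.56×10⁻³
Stainless steel ranks first.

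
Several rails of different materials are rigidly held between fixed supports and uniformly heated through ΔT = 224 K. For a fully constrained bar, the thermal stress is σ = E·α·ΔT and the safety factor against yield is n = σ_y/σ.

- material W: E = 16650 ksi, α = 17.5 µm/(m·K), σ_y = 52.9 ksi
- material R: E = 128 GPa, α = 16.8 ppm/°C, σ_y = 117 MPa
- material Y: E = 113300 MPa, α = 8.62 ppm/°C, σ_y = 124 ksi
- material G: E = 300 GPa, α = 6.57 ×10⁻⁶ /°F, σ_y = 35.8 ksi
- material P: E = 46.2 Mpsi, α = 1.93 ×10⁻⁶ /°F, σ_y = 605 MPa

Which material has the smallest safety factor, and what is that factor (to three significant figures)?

In consistent units (E in GPa, α in ×10⁻⁶/K, σ_y in MPa):
  material W: E = 114.8, α = 17.5, σ_y = 364.7 → σ = 450 MPa, n = 0.811
  material R: E = 128.0, α = 16.8, σ_y = 117.0 → σ = 482 MPa, n = 0.243
  material Y: E = 113.3, α = 8.62, σ_y = 855.0 → σ = 219 MPa, n = 3.91
  material G: E = 300.0, α = 11.8, σ_y = 246.8 → σ = 795 MPa, n = 0.311
  material P: E = 318.5, α = 3.47, σ_y = 605.0 → σ = 248 MPa, n = 2.44
The minimum is material R at n = 0.243.

material R, n = 0.243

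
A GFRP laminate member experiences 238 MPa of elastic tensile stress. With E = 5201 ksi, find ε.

E = 5201 ksi = 35.86 GPa = 35860 MPa.
ε = σ/E = 238 / 35860 = 6.64×10⁻³.

6.64×10⁻³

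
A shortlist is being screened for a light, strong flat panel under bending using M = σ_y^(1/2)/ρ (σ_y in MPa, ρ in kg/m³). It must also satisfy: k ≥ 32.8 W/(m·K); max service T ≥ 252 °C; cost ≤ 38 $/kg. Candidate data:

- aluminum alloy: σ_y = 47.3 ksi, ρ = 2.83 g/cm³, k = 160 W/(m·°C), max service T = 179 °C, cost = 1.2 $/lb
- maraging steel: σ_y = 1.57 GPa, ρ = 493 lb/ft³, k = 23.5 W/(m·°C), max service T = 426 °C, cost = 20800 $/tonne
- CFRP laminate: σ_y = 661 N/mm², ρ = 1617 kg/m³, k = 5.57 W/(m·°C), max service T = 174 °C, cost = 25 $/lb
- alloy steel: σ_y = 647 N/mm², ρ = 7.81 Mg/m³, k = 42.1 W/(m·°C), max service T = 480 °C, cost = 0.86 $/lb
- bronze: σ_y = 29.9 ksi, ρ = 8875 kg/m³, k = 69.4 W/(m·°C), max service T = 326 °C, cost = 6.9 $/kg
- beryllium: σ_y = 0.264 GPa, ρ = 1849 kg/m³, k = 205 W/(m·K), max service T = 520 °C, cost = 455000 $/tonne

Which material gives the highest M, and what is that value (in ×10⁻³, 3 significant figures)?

Screen on constraints: k ≥ 32.8 W/(m·K); max service T ≥ 252 °C; cost ≤ 38 $/kg. Survivors: alloy steel, bronze.
In SI units:
  alloy steel: σ_y = 647.0 MPa, ρ = 7810 kg/m³
  bronze: σ_y = 206.2 MPa, ρ = 8875 kg/m³
  alloy steel: M = 3.26×10⁻³
  bronze: M = 1.62×10⁻³
Alloy steel ranks first.

alloy steel, M = 3.26×10⁻³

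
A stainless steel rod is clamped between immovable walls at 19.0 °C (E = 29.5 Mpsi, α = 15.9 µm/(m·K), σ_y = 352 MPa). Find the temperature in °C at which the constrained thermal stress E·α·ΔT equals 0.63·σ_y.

E = 29.5 Mpsi = 203.4 GPa.
E·α·ΔT = 221.8 MPa ⇒ ΔT = 221.8 / (203.4×10³ × 15.9×10⁻⁶) = 68.57 K.
T = 19.0 + 68.57 = 87.57 °C.

87.6 °C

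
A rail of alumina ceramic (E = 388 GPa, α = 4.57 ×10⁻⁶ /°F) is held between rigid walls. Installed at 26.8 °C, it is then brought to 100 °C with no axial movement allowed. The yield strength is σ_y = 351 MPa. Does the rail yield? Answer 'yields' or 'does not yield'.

α = 4.57×10⁻⁶/°F × 9/5 = 8.23×10⁻⁶/K.
ΔT = 73.20 K. Constrained thermal stress σ = E·α·ΔT = 388.0×10³ MPa × 8.23×10⁻⁶ × 73.20 = 234 MPa (compressive).
Compare to σ_y = 351 MPa: σ < σ_y, so it does not yield.

does not yield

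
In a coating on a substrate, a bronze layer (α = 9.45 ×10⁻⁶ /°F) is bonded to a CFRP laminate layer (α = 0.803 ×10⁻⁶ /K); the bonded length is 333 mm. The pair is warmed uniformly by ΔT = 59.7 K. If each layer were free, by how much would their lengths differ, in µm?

322 µm

bronze: α = 9.45×10⁻⁶/°F × 9/5 = 17.0×10⁻⁶/K.
Δα = |17.0 − 0.803|×10⁻⁶/K = 16.2×10⁻⁶/K.
ΔL_mismatch = Δα·L·ΔT = 16.2×10⁻⁶ × 333.0 mm × 59.7 K = 322 µm.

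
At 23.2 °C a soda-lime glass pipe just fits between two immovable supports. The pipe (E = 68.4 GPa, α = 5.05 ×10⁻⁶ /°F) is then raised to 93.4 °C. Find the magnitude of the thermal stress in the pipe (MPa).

α = 5.05×10⁻⁶/°F × 9/5 = 9.09×10⁻⁶/K.
ΔT = 70.20 K. Constrained thermal stress σ = E·α·ΔT = 68.40×10³ MPa × 9.09×10⁻⁶ × 70.20 = 43.6 MPa (compressive).

43.6 MPa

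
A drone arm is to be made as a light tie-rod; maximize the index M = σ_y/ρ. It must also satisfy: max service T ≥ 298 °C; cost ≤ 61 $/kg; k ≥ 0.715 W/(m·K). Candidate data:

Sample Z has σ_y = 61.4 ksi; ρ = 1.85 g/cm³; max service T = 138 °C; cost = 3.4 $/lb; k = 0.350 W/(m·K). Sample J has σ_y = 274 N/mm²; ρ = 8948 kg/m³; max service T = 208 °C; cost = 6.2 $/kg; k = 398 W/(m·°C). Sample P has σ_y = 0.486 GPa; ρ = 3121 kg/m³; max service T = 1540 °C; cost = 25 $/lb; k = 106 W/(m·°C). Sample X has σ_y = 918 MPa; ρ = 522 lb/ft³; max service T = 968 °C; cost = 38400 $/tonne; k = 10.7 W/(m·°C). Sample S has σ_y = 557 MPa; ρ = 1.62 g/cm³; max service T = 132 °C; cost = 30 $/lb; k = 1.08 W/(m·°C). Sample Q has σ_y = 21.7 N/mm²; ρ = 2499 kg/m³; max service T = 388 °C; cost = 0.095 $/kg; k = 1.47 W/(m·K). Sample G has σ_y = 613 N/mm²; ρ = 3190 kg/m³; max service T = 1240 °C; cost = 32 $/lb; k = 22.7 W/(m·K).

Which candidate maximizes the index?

sample P

Screen on constraints: max service T ≥ 298 °C; cost ≤ 61 $/kg; k ≥ 0.715 W/(m·K). Survivors: sample P, sample X, sample Q.
Normalizing units and computing the index:
  sample P: σ_y = 486.0 MPa, ρ = 3121 kg/m³
  sample X: σ_y = 918.0 MPa, ρ = 8362 kg/m³
  sample Q: σ_y = 21.70 MPa, ρ = 2499 kg/m³
  sample P: M = 156 kN·m/kg
  sample X: M = 110 kN·m/kg
  sample Q: M = 8.68 kN·m/kg
Sample P has the largest M.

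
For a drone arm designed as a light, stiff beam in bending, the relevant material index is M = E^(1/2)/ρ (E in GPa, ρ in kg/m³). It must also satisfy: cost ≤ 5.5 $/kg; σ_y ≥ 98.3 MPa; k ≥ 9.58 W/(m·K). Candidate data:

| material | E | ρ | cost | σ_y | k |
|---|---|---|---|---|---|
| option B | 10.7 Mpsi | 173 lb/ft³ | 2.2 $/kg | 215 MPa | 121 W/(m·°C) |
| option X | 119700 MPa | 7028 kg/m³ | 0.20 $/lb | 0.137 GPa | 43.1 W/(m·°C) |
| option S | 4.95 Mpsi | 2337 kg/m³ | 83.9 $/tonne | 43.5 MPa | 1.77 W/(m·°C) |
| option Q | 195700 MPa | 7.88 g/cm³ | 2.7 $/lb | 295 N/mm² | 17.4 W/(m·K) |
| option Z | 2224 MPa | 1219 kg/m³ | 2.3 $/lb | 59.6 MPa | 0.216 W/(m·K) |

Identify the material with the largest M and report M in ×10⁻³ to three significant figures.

Screen on constraints: cost ≤ 5.5 $/kg; σ_y ≥ 98.3 MPa; k ≥ 9.58 W/(m·K). Survivors: option B, option X.
In SI units:
  option B: E = 73.77 GPa, ρ = 2771 kg/m³
  option X: E = 119.7 GPa, ρ = 7028 kg/m³
  option B: M = 3.10×10⁻³
  option X: M = 1.56×10⁻³
Highest index: option B.

option B, M = 3.10×10⁻³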